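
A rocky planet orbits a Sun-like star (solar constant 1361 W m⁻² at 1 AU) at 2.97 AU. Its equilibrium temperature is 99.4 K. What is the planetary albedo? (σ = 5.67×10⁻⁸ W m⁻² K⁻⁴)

A ≈ 0.86

Flux at 2.97 AU: S = 1361/2.97² = 154 W m⁻².
From T_eq⁴ = S(1−A)/(4σ): 1−A = 4σT_eq⁴/S.
1−A = 4 × 5.67×10⁻⁸ × (99.4)⁴ / 154 = 0.143.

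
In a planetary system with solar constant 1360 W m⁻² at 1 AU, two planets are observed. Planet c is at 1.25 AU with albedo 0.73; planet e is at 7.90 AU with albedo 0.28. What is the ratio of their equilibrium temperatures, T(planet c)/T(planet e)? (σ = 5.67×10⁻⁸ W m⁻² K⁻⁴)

T₁/T₂ ≈ 1.967

T_eq = [S₀(1−A)/(4σd²)]^(1/4), so T ∝ (1−A)^(1/4) / √d.
T₁ = [1360×0.27/(4×5.67×10⁻⁸×1.25²)]^(1/4) = 179.42 K.
T₂ = [1360×0.72/(4×5.67×10⁻⁸×7.90²)]^(1/4) = 91.20 K.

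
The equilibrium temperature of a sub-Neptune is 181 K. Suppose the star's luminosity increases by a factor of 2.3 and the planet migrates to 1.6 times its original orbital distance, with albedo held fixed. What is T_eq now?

T_eq ≈ 176 K

T_eq ∝ L^(1/4) · d^(−1/2).
T′ = 181 × 2.3^(1/4) / 1.6^(1/2) = 176 K.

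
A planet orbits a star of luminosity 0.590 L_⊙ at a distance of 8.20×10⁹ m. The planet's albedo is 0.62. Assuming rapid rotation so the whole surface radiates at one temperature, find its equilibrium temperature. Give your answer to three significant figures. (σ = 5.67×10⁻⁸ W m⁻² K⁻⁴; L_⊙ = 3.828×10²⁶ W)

T_eq ≈ 818 K

L = 0.590 × 3.828×10²⁶ = 2.26×10²⁶ W.
Flux: S = L/(4πd²) = 2.26×10²⁶/(4π×(8.20×10⁹)²) = 2.67×10⁵ W m⁻².
Energy balance: absorbed = emitted ⇒ πR²·S(1−A) = 4πR²·σT_eq⁴, so T_eq⁴ = S(1−A)/(4σ).
T_eq = [2.67×10⁵ × 0.38 / (4 × 5.67×10⁻⁸)]^(1/4) = (4.48×10¹¹)^(1/4) = 818 K.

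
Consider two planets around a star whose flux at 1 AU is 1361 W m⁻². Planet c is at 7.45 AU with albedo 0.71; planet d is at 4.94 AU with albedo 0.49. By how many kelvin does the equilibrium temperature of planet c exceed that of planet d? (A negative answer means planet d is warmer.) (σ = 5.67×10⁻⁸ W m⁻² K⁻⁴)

ΔT ≈ -31.0 K

T_eq = [S₀(1−A)/(4σd²)]^(1/4), so T ∝ (1−A)^(1/4) / √d.
T₁ = [1361×0.29/(4×5.67×10⁻⁸×7.45²)]^(1/4) = 74.83 K.
T₂ = [1361×0.51/(4×5.67×10⁻⁸×4.94²)]^(1/4) = 105.82 K.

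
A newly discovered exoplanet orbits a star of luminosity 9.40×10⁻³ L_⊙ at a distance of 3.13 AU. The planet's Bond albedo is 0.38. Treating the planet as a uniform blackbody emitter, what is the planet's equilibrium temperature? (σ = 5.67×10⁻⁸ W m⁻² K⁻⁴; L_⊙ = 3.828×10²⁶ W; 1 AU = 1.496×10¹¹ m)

T_eq ≈ 43.5 K

d = 3.13 AU = 4.68×10¹¹ m.
L = 9.40×10⁻³ × 3.828×10²⁶ = 3.60×10²⁴ W.
Flux: S = L/(4πd²) = 3.60×10²⁴/(4π×(4.68×10¹¹)²) = 1.31 W m⁻².
Energy balance: absorbed = emitted ⇒ πR²·S(1−A) = 4πR²·σT_eq⁴, so T_eq⁴ = S(1−A)/(4σ).
T_eq = [1.31 × 0.62 / (4 × 5.67×10⁻⁸)]^(1/4) = (3.57×10⁶)^(1/4) = 43.5 K.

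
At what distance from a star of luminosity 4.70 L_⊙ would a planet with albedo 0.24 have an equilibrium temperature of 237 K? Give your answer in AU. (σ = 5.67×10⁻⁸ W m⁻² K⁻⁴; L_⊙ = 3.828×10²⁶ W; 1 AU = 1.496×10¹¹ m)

L = 4.70 × 3.828×10²⁶ = 1.80×10²⁷ W.
From T_eq⁴ = L(1−A)/(16πσd²): d = √[L(1−A)/(16πσT_eq⁴)].
d = √[1.80×10²⁷ × 0.76 / (16π × 5.67×10⁻⁸ × (237)⁴)] = 3.90×10¹¹ m = 2.61 AU.

d ≈ 2.61 AU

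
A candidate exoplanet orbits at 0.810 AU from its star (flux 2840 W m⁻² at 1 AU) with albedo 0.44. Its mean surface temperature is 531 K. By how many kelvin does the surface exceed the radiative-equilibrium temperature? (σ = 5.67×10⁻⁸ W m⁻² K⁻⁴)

S = 2840/0.810² = 4329 W m⁻².
T_eq = [S(1−A)/(4σ)]^(1/4) = [4329×0.56/(4×5.67×10⁻⁸)]^(1/4) = 321.5 K.
ΔT = T_surf − T_eq = 531 − 321.5.

ΔT ≈ 209.5 K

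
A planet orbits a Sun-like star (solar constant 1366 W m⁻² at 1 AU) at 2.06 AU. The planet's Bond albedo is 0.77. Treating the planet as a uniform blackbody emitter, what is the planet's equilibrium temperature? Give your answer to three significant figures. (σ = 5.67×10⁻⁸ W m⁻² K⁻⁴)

T_eq ≈ 134 K

Flux at 2.06 AU: S = 1366/2.06² = 322 W m⁻².
Energy balance: absorbed = emitted ⇒ πR²·S(1−A) = 4πR²·σT_eq⁴, so T_eq⁴ = S(1−A)/(4σ).
T_eq = [322 × 0.23 / (4 × 5.67×10⁻⁸)]^(1/4) = (3.26×10⁸)^(1/4) = 134 K.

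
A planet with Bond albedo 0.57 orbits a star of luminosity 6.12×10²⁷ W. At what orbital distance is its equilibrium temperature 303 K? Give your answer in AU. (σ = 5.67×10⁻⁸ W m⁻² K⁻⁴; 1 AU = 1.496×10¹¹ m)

From T_eq⁴ = L(1−A)/(16πσd²): d = √[L(1−A)/(16πσT_eq⁴)].
d = √[6.12×10²⁷ × 0.43 / (16π × 5.67×10⁻⁸ × (303)⁴)] = 3.31×10¹¹ m = 2.21 AU.

d ≈ 2.21 AU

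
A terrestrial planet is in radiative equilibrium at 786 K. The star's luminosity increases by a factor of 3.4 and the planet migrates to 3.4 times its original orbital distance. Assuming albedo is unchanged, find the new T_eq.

T_eq ≈ 579 K

T_eq ∝ L^(1/4) · d^(−1/2).
T′ = 786 × 3.4^(1/4) / 3.4^(1/2) = 579 K.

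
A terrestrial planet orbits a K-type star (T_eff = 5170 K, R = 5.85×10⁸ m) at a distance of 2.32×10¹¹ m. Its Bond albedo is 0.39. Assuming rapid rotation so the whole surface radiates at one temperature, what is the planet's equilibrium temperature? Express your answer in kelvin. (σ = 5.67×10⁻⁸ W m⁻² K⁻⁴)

L = 4πR_⋆²σT_⋆⁴ = 4π(5.85×10⁸)² × 5.67×10⁻⁸ × (5170)⁴ = 1.74×10²⁶ W.
S = L/(4πd²) = 258 W m⁻².
Energy balance: absorbed = emitted ⇒ πR²·S(1−A) = 4πR²·σT_eq⁴, so T_eq⁴ = S(1−A)/(4σ).
T_eq = [258 × 0.61 / (4 × 5.67×10⁻⁸)]^(1/4) = (6.93×10⁸)^(1/4) = 162 K.

T_eq ≈ 162 K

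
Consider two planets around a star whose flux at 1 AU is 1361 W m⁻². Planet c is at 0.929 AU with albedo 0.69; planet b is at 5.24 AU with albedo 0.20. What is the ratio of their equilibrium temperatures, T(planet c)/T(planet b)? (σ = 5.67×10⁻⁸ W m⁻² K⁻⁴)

T_eq = [S₀(1−A)/(4σd²)]^(1/4), so T ∝ (1−A)^(1/4) / √d.
T₁ = [1361×0.31/(4×5.67×10⁻⁸×0.929²)]^(1/4) = 215.47 K.
T₂ = [1361×0.80/(4×5.67×10⁻⁸×5.24²)]^(1/4) = 114.99 K.

T₁/T₂ ≈ 1.874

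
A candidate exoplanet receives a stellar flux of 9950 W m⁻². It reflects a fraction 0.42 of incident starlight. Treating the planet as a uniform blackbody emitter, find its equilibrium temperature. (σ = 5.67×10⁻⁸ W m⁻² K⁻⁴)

T_eq ≈ 399 K

Energy balance: absorbed = emitted ⇒ πR²·S(1−A) = 4πR²·σT_eq⁴, so T_eq⁴ = S(1−A)/(4σ).
T_eq = [9950 × 0.58 / (4 × 5.67×10⁻⁸)]^(1/4) = (2.54×10¹⁰)^(1/4) = 399 K.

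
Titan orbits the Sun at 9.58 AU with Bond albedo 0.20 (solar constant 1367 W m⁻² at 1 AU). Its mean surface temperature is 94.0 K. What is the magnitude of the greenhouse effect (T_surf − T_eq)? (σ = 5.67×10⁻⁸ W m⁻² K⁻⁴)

S = 1367/9.58² = 14.89 W m⁻².
T_eq = [S(1−A)/(4σ)]^(1/4) = [14.89×0.80/(4×5.67×10⁻⁸)]^(1/4) = 85.1 K.
ΔT = T_surf − T_eq = 94 − 85.1.

ΔT ≈ 8.9 K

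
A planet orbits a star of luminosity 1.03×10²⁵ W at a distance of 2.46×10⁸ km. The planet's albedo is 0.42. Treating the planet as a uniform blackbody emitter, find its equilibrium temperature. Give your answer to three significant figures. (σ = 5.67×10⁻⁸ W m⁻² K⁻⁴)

T_eq ≈ 76.7 K

d = 2.46×10⁸ km = 2.46×10¹¹ m.
Flux: S = L/(4πd²) = 1.03×10²⁵/(4π×(2.46×10¹¹)²) = 13.5 W m⁻².
Energy balance: absorbed = emitted ⇒ πR²·S(1−A) = 4πR²·σT_eq⁴, so T_eq⁴ = S(1−A)/(4σ).
T_eq = [13.5 × 0.58 / (4 × 5.67×10⁻⁸)]^(1/4) = (3.46×10⁷)^(1/4) = 76.7 K.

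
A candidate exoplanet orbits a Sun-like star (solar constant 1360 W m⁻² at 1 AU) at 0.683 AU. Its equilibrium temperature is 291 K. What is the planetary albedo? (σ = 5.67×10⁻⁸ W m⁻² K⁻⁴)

Flux at 0.683 AU: S = 1360/0.683² = 2920 W m⁻².
From T_eq⁴ = S(1−A)/(4σ): 1−A = 4σT_eq⁴/S.
1−A = 4 × 5.67×10⁻⁸ × (291)⁴ / 2920 = 0.558.

A ≈ 0.44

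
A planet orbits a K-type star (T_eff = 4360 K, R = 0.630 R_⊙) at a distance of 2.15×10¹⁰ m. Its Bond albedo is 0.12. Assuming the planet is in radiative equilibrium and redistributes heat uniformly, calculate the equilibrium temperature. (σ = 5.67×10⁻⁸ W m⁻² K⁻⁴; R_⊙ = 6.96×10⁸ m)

T_eq ≈ 426 K

R_⋆ = 0.630 × 6.96×10⁸ = 4.38×10⁸ m.
L = 4πR_⋆²σT_⋆⁴ = 4π(4.38×10⁸)² × 5.67×10⁻⁸ × (4360)⁴ = 4.95×10²⁵ W.
S = L/(4πd²) = 8520 W m⁻².
Energy balance: absorbed = emitted ⇒ πR²·S(1−A) = 4πR²·σT_eq⁴, so T_eq⁴ = S(1−A)/(4σ).
T_eq = [8520 × 0.88 / (4 × 5.67×10⁻⁸)]^(1/4) = (3.31×10¹⁰)^(1/4) = 426 K.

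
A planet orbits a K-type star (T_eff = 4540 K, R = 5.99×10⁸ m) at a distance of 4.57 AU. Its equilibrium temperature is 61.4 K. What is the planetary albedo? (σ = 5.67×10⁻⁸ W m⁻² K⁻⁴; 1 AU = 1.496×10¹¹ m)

A ≈ 0.83

d = 4.57 AU = 6.84×10¹¹ m.
L = 4πR_⋆²σT_⋆⁴ = 4π(5.99×10⁸)² × 5.67×10⁻⁸ × (4540)⁴ = 1.09×10²⁶ W.
S = L/(4πd²) = 18.5 W m⁻².
From T_eq⁴ = S(1−A)/(4σ): 1−A = 4σT_eq⁴/S.
1−A = 4 × 5.67×10⁻⁸ × (61.4)⁴ / 18.5 = 0.174.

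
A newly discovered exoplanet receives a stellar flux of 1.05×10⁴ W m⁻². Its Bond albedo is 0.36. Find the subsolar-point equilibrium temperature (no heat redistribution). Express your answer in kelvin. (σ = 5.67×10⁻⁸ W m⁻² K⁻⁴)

T_ss ≈ 587 K

At the subsolar point the surface absorbs S(1−A) and emits σT⁴ per unit area — no factor of 4, since only the local patch is in balance.
T = [1.05×10⁴ × 0.64 / 5.67×10⁻⁸]^(1/4) = (1.19×10¹¹)^(1/4) = 587 K.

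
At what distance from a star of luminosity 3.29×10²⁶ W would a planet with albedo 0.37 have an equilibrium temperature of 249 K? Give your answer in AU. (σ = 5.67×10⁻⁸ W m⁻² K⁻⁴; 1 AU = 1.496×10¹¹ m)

d ≈ 0.919 AU

From T_eq⁴ = L(1−A)/(16πσd²): d = √[L(1−A)/(16πσT_eq⁴)].
d = √[3.29×10²⁶ × 0.63 / (16π × 5.67×10⁻⁸ × (249)⁴)] = 1.38×10¹¹ m = 0.919 AU.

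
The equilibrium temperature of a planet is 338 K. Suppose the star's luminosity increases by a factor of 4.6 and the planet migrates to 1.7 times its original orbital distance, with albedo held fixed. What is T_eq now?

T_eq ≈ 380 K

T_eq ∝ L^(1/4) · d^(−1/2).
T′ = 338 × 4.6^(1/4) / 1.7^(1/2) = 380 K.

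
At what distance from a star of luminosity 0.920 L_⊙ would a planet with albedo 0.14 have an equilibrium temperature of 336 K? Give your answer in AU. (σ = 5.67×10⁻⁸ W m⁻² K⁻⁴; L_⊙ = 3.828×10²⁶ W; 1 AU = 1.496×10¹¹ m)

L = 0.920 × 3.828×10²⁶ = 3.52×10²⁶ W.
From T_eq⁴ = L(1−A)/(16πσd²): d = √[L(1−A)/(16πσT_eq⁴)].
d = √[3.52×10²⁶ × 0.86 / (16π × 5.67×10⁻⁸ × (336)⁴)] = 9.13×10¹⁰ m = 0.610 AU.

d ≈ 0.610 AU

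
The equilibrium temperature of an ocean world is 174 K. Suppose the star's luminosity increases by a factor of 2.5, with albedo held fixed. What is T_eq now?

T_eq ∝ L^(1/4) · d^(−1/2).
T′ = 174 × 2.5^(1/4) = 219 K.

T_eq ≈ 219 K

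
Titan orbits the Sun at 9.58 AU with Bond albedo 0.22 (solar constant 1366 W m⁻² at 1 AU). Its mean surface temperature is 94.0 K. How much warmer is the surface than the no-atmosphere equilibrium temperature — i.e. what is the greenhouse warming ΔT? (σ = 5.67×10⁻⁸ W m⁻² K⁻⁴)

S = 1366/9.58² = 14.88 W m⁻².
T_eq = [S(1−A)/(4σ)]^(1/4) = [14.88×0.78/(4×5.67×10⁻⁸)]^(1/4) = 84.6 K.
ΔT = T_surf − T_eq = 94 − 84.6.

ΔT ≈ 9.4 K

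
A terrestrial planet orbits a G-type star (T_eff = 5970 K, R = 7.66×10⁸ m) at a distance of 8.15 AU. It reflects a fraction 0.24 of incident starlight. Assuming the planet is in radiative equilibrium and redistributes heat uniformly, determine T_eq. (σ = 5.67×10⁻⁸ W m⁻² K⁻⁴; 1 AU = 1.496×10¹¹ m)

T_eq ≈ 98.8 K

d = 8.15 AU = 1.22×10¹² m.
L = 4πR_⋆²σT_⋆⁴ = 4π(7.66×10⁸)² × 5.67×10⁻⁸ × (5970)⁴ = 5.31×10²⁶ W.
S = L/(4πd²) = 28.4 W m⁻².
Energy balance: absorbed = emitted ⇒ πR²·S(1−A) = 4πR²·σT_eq⁴, so T_eq⁴ = S(1−A)/(4σ).
T_eq = [28.4 × 0.76 / (4 × 5.67×10⁻⁸)]^(1/4) = (9.53×10⁷)^(1/4) = 98.8 K.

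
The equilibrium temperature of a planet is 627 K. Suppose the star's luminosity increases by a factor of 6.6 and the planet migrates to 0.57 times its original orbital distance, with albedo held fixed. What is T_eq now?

T_eq ≈ 1330 K

T_eq ∝ L^(1/4) · d^(−1/2).
T′ = 627 × 6.6^(1/4) / 0.57^(1/2) = 1330 K.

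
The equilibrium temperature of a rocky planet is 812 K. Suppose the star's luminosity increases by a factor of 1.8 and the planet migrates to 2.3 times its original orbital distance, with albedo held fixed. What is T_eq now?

T_eq ≈ 620 K

T_eq ∝ L^(1/4) · d^(−1/2).
T′ = 812 × 1.8^(1/4) / 2.3^(1/2) = 620 K.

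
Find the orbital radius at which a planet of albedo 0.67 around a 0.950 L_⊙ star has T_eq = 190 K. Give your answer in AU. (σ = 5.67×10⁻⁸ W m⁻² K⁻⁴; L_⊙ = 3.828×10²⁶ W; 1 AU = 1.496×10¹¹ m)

d ≈ 1.20 AU

L = 0.950 × 3.828×10²⁶ = 3.64×10²⁶ W.
From T_eq⁴ = L(1−A)/(16πσd²): d = √[L(1−A)/(16πσT_eq⁴)].
d = √[3.64×10²⁶ × 0.33 / (16π × 5.67×10⁻⁸ × (190)⁴)] = 1.80×10¹¹ m = 1.20 AU.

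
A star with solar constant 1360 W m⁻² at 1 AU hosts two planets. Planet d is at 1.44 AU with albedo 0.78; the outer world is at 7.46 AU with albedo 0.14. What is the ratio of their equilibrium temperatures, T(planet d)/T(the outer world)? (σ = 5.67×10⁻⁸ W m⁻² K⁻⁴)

T_eq = [S₀(1−A)/(4σd²)]^(1/4), so T ∝ (1−A)^(1/4) / √d.
T₁ = [1360×0.22/(4×5.67×10⁻⁸×1.44²)]^(1/4) = 158.82 K.
T₂ = [1360×0.86/(4×5.67×10⁻⁸×7.46²)]^(1/4) = 98.11 K.

T₁/T₂ ≈ 1.619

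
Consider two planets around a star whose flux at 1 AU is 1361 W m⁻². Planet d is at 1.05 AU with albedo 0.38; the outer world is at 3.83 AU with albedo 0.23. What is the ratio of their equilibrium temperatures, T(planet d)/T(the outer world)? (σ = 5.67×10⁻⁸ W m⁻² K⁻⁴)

T_eq = [S₀(1−A)/(4σd²)]^(1/4), so T ∝ (1−A)^(1/4) / √d.
T₁ = [1361×0.62/(4×5.67×10⁻⁸×1.05²)]^(1/4) = 241.02 K.
T₂ = [1361×0.77/(4×5.67×10⁻⁸×3.83²)]^(1/4) = 133.22 K.

T₁/T₂ ≈ 1.809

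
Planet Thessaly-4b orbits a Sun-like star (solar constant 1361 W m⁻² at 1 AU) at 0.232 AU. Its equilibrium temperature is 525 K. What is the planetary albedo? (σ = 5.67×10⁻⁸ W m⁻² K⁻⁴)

Flux at 0.232 AU: S = 1361/0.232² = 2.53×10⁴ W m⁻².
From T_eq⁴ = S(1−A)/(4σ): 1−A = 4σT_eq⁴/S.
1−A = 4 × 5.67×10⁻⁸ × (525)⁴ / 2.53×10⁴ = 0.681.

A ≈ 0.32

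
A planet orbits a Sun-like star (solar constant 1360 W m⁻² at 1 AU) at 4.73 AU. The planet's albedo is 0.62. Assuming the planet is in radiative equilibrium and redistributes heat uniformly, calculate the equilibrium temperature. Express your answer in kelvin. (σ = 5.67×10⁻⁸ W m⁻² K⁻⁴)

Flux at 4.73 AU: S = 1360/4.73² = 60.8 W m⁻².
Energy balance: absorbed = emitted ⇒ πR²·S(1−A) = 4πR²·σT_eq⁴, so T_eq⁴ = S(1−A)/(4σ).
T_eq = [60.8 × 0.38 / (4 × 5.67×10⁻⁸)]^(1/4) = (1.02×10⁸)^(1/4) = 100 K.

T_eq ≈ 100 K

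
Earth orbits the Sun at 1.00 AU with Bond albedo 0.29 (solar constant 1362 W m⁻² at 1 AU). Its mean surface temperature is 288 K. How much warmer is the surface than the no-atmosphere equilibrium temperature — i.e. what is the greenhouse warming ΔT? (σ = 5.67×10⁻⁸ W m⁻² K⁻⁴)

ΔT ≈ 32.5 K

S = 1362/1.00² = 1362 W m⁻².
T_eq = [S(1−A)/(4σ)]^(1/4) = [1362×0.71/(4×5.67×10⁻⁸)]^(1/4) = 255.5 K.
ΔT = T_surf − T_eq = 288 − 255.5.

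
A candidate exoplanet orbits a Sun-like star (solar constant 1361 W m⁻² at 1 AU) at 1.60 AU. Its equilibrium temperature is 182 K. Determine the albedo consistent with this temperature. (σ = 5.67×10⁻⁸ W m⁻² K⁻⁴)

A ≈ 0.53

Flux at 1.60 AU: S = 1361/1.60² = 532 W m⁻².
From T_eq⁴ = S(1−A)/(4σ): 1−A = 4σT_eq⁴/S.
1−A = 4 × 5.67×10⁻⁸ × (182)⁴ / 532 = 0.468.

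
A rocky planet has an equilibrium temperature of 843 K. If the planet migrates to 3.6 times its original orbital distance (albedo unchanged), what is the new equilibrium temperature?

T_eq ≈ 444 K

T_eq ∝ L^(1/4) · d^(−1/2).
T′ = 843 / 3.6^(1/2) = 444 K.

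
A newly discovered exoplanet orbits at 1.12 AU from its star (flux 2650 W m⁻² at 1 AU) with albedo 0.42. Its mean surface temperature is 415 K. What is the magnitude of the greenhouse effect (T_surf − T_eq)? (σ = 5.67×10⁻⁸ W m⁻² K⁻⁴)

S = 2650/1.12² = 2113 W m⁻².
T_eq = [S(1−A)/(4σ)]^(1/4) = [2113×0.58/(4×5.67×10⁻⁸)]^(1/4) = 271.1 K.
ΔT = T_surf − T_eq = 415 − 271.1.

ΔT ≈ 143.9 K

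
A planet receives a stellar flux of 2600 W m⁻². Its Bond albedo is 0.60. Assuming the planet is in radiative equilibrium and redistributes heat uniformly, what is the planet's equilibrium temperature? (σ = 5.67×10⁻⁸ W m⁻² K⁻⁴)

T_eq ≈ 260 K

Energy balance: absorbed = emitted ⇒ πR²·S(1−A) = 4πR²·σT_eq⁴, so T_eq⁴ = S(1−A)/(4σ).
T_eq = [2600 × 0.40 / (4 × 5.67×10⁻⁸)]^(1/4) = (4.59×10⁹)^(1/4) = 260 K.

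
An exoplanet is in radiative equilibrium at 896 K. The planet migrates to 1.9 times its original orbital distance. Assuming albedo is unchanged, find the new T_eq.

T_eq ∝ L^(1/4) · d^(−1/2).
T′ = 896 / 1.9^(1/2) = 650 K.

T_eq ≈ 650 K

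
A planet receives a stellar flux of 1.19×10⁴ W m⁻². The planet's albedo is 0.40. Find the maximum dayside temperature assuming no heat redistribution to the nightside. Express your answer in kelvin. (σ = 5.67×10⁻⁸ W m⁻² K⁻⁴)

T_ss ≈ 596 K

With no redistribution each surface element balances locally: S(1−A) = σT⁴.
T = [1.19×10⁴ × 0.60 / 5.67×10⁻⁸]^(1/4) = (1.26×10¹¹)^(1/4) = 596 K.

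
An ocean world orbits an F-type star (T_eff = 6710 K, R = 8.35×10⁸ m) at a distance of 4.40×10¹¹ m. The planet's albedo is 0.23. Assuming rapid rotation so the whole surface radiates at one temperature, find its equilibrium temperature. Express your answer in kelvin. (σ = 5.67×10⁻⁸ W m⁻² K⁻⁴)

L = 4πR_⋆²σT_⋆⁴ = 4π(8.35×10⁸)² × 5.67×10⁻⁸ × (6710)⁴ = 1.01×10²⁷ W.
S = L/(4πd²) = 414 W m⁻².
Energy balance: absorbed = emitted ⇒ πR²·S(1−A) = 4πR²·σT_eq⁴, so T_eq⁴ = S(1−A)/(4σ).
T_eq = [414 × 0.77 / (4 × 5.67×10⁻⁸)]^(1/4) = (1.41×10⁹)^(1/4) = 194 K.

T_eq ≈ 194 K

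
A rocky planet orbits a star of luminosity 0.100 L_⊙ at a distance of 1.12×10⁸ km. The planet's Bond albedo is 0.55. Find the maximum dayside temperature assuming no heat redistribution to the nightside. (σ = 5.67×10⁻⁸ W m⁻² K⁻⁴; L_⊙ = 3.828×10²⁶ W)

T_ss ≈ 210 K

d = 1.12×10⁸ km = 1.12×10¹¹ m.
L = 0.100 × 3.828×10²⁶ = 3.83×10²⁵ W.
Flux: S = L/(4πd²) = 3.83×10²⁵/(4π×(1.12×10¹¹)²) = 243 W m⁻².
With no redistribution each surface element balances locally: S(1−A) = σT⁴.
T = [243 × 0.45 / 5.67×10⁻⁸]^(1/4) = (1.93×10⁹)^(1/4) = 210 K.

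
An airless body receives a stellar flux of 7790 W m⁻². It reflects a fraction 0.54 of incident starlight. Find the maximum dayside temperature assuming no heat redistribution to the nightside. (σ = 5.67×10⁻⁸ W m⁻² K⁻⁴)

With no redistribution each surface element balances locally: S(1−A) = σT⁴.
T = [7790 × 0.46 / 5.67×10⁻⁸]^(1/4) = (6.32×10¹⁰)^(1/4) = 501 K.

T_ss ≈ 501 K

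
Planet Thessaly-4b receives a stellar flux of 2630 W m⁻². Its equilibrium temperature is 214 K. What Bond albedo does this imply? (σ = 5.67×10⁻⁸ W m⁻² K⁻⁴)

A ≈ 0.82

From T_eq⁴ = S(1−A)/(4σ): 1−A = 4σT_eq⁴/S.
1−A = 4 × 5.67×10⁻⁸ × (214)⁴ / 2630 = 0.181.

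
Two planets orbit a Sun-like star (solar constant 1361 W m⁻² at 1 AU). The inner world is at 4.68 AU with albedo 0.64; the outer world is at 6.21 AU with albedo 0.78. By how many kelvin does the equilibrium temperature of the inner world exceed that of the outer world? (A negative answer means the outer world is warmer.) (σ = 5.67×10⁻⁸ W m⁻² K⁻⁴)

T_eq = [S₀(1−A)/(4σd²)]^(1/4), so T ∝ (1−A)^(1/4) / √d.
T₁ = [1361×0.36/(4×5.67×10⁻⁸×4.68²)]^(1/4) = 99.66 K.
T₂ = [1361×0.22/(4×5.67×10⁻⁸×6.21²)]^(1/4) = 76.49 K.

ΔT ≈ 23.2 K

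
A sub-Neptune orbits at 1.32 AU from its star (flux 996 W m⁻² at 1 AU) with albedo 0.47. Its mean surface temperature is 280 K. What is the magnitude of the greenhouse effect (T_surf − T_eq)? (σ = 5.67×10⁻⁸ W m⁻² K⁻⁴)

S = 996/1.32² = 571.6 W m⁻².
T_eq = [S(1−A)/(4σ)]^(1/4) = [571.6×0.53/(4×5.67×10⁻⁸)]^(1/4) = 191.2 K.
ΔT = T_surf − T_eq = 280 − 191.2.

ΔT ≈ 88.8 K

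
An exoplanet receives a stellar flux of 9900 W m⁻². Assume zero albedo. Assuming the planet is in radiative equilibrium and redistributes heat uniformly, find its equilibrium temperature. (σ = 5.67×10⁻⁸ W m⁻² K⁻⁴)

T_eq ≈ 457 K

Energy balance: absorbed = emitted ⇒ πR²·S(1−A) = 4πR²·σT_eq⁴, so T_eq⁴ = S(1−A)/(4σ).
T_eq = [9900 × 1.00 / (4 × 5.67×10⁻⁸)]^(1/4) = (4.37×10¹⁰)^(1/4) = 457 K.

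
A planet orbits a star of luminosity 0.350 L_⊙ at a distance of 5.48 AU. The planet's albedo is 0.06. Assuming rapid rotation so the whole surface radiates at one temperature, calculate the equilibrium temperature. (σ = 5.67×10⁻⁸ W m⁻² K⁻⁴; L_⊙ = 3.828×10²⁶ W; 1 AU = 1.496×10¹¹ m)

T_eq ≈ 90.0 K

d = 5.48 AU = 8.20×10¹¹ m.
L = 0.350 × 3.828×10²⁶ = 1.34×10²⁶ W.
Flux: S = L/(4πd²) = 1.34×10²⁶/(4π×(8.20×10¹¹)²) = 15.9 W m⁻².
Energy balance: absorbed = emitted ⇒ πR²·S(1−A) = 4πR²·σT_eq⁴, so T_eq⁴ = S(1−A)/(4σ).
T_eq = [15.9 × 0.94 / (4 × 5.67×10⁻⁸)]^(1/4) = (6.57×10⁷)^(1/4) = 90.0 K.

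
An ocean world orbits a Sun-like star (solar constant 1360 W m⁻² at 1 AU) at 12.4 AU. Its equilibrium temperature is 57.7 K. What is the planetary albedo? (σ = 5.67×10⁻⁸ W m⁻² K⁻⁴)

A ≈ 0.72

Flux at 12.4 AU: S = 1360/12.4² = 8.84 W m⁻².
From T_eq⁴ = S(1−A)/(4σ): 1−A = 4σT_eq⁴/S.
1−A = 4 × 5.67×10⁻⁸ × (57.7)⁴ / 8.84 = 0.284.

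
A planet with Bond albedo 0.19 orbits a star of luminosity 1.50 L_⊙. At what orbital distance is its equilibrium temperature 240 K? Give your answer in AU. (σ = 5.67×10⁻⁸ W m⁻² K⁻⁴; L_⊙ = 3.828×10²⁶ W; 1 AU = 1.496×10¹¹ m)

L = 1.50 × 3.828×10²⁶ = 5.74×10²⁶ W.
From T_eq⁴ = L(1−A)/(16πσd²): d = √[L(1−A)/(16πσT_eq⁴)].
d = √[5.74×10²⁶ × 0.81 / (16π × 5.67×10⁻⁸ × (240)⁴)] = 2.22×10¹¹ m = 1.48 AU.

d ≈ 1.48 AU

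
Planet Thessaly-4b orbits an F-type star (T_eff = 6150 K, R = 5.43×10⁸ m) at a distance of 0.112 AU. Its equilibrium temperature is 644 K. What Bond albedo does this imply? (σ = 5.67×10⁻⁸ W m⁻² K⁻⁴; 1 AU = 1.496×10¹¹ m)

d = 0.112 AU = 1.68×10¹⁰ m.
L = 4πR_⋆²σT_⋆⁴ = 4π(5.43×10⁸)² × 5.67×10⁻⁸ × (6150)⁴ = 3.01×10²⁶ W.
S = L/(4πd²) = 8.52×10⁴ W m⁻².
From T_eq⁴ = S(1−A)/(4σ): 1−A = 4σT_eq⁴/S.
1−A = 4 × 5.67×10⁻⁸ × (644)⁴ / 8.52×10⁴ = 0.458.

A ≈ 0.54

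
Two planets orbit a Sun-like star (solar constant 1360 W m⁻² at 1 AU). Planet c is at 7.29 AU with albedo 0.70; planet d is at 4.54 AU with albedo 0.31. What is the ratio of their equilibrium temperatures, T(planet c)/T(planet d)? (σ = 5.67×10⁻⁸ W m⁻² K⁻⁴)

T_eq = [S₀(1−A)/(4σd²)]^(1/4), so T ∝ (1−A)^(1/4) / √d.
T₁ = [1360×0.30/(4×5.67×10⁻⁸×7.29²)]^(1/4) = 76.28 K.
T₂ = [1360×0.69/(4×5.67×10⁻⁸×4.54²)]^(1/4) = 119.03 K.

T₁/T₂ ≈ 0.641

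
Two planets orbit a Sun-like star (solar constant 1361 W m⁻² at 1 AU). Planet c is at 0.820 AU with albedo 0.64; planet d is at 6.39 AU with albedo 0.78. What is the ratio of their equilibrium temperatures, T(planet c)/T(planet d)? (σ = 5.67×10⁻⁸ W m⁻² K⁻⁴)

T_eq = [S₀(1−A)/(4σd²)]^(1/4), so T ∝ (1−A)^(1/4) / √d.
T₁ = [1361×0.36/(4×5.67×10⁻⁸×0.820²)]^(1/4) = 238.08 K.
T₂ = [1361×0.22/(4×5.67×10⁻⁸×6.39²)]^(1/4) = 75.41 K.

T₁/T₂ ≈ 3.157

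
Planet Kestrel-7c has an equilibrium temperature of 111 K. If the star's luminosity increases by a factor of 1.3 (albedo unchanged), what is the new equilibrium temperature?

T_eq ≈ 119 K

T_eq ∝ L^(1/4) · d^(−1/2).
T′ = 111 × 1.3^(1/4) = 119 K.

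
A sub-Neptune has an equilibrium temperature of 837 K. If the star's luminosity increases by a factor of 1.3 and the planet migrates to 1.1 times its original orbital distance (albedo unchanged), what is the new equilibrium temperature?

T_eq ≈ 852 K

T_eq ∝ L^(1/4) · d^(−1/2).
T′ = 837 × 1.3^(1/4) / 1.1^(1/2) = 852 K.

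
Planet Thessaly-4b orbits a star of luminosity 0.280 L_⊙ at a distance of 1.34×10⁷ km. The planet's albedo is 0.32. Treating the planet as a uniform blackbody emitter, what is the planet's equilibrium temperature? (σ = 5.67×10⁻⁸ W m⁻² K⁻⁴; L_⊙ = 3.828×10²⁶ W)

d = 1.34×10⁷ km = 1.34×10¹⁰ m.
L = 0.280 × 3.828×10²⁶ = 1.07×10²⁶ W.
Flux: S = L/(4πd²) = 1.07×10²⁶/(4π×(1.34×10¹⁰)²) = 4.75×10⁴ W m⁻².
Energy balance: absorbed = emitted ⇒ πR²·S(1−A) = 4πR²·σT_eq⁴, so T_eq⁴ = S(1−A)/(4σ).
T_eq = [4.75×10⁴ × 0.68 / (4 × 5.67×10⁻⁸)]^(1/4) = (1.42×10¹¹)^(1/4) = 614 K.

T_eq ≈ 614 K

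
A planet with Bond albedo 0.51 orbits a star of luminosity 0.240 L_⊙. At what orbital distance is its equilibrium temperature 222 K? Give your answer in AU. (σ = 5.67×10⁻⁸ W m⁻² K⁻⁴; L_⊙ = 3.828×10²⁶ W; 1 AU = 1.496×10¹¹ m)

L = 0.240 × 3.828×10²⁶ = 9.19×10²⁵ W.
From T_eq⁴ = L(1−A)/(16πσd²): d = √[L(1−A)/(16πσT_eq⁴)].
d = √[9.19×10²⁵ × 0.49 / (16π × 5.67×10⁻⁸ × (222)⁴)] = 8.06×10¹⁰ m = 0.539 AU.

d ≈ 0.539 AU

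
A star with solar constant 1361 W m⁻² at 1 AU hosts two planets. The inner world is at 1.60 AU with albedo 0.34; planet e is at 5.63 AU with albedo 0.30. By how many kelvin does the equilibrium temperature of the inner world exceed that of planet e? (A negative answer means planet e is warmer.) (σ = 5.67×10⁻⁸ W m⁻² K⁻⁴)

T_eq = [S₀(1−A)/(4σd²)]^(1/4), so T ∝ (1−A)^(1/4) / √d.
T₁ = [1361×0.66/(4×5.67×10⁻⁸×1.60²)]^(1/4) = 198.33 K.
T₂ = [1361×0.70/(4×5.67×10⁻⁸×5.63²)]^(1/4) = 107.29 K.

ΔT ≈ 91.0 K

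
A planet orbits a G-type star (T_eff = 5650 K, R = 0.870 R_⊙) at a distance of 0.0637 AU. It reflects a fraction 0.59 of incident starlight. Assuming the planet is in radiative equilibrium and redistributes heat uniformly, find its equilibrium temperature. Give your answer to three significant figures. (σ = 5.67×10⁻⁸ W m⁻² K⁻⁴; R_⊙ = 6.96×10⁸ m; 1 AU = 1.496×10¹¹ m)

R_⋆ = 0.870 × 6.96×10⁸ = 6.06×10⁸ m.
d = 0.0637 AU = 9.53×10⁹ m.
L = 4πR_⋆²σT_⋆⁴ = 4π(6.06×10⁸)² × 5.67×10⁻⁸ × (5650)⁴ = 2.66×10²⁶ W.
S = L/(4πd²) = 2.33×10⁵ W m⁻².
Energy balance: absorbed = emitted ⇒ πR²·S(1−A) = 4πR²·σT_eq⁴, so T_eq⁴ = S(1−A)/(4σ).
T_eq = [2.33×10⁵ × 0.41 / (4 × 5.67×10⁻⁸)]^(1/4) = (4.22×10¹¹)^(1/4) = 806 K.

T_eq ≈ 806 K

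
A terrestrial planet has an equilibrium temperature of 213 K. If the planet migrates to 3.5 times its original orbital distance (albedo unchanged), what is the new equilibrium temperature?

T_eq ∝ L^(1/4) · d^(−1/2).
T′ = 213 / 3.5^(1/2) = 114 K.

T_eq ≈ 114 K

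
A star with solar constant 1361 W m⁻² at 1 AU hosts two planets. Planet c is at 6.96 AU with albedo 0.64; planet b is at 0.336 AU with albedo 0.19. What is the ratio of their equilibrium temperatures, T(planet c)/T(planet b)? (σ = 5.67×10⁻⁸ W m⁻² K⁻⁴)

T₁/T₂ ≈ 0.179

T_eq = [S₀(1−A)/(4σd²)]^(1/4), so T ∝ (1−A)^(1/4) / √d.
T₁ = [1361×0.36/(4×5.67×10⁻⁸×6.96²)]^(1/4) = 81.72 K.
T₂ = [1361×0.81/(4×5.67×10⁻⁸×0.336²)]^(1/4) = 455.52 K.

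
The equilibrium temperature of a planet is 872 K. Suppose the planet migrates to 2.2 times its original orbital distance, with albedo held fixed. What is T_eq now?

T_eq ≈ 588 K

T_eq ∝ L^(1/4) · d^(−1/2).
T′ = 872 / 2.2^(1/2) = 588 K.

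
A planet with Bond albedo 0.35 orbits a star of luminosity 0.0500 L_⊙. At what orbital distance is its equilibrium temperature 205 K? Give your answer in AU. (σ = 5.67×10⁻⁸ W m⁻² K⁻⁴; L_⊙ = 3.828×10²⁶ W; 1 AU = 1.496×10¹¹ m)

d ≈ 0.332 AU

L = 0.0500 × 3.828×10²⁶ = 1.91×10²⁵ W.
From T_eq⁴ = L(1−A)/(16πσd²): d = √[L(1−A)/(16πσT_eq⁴)].
d = √[1.91×10²⁵ × 0.65 / (16π × 5.67×10⁻⁸ × (205)⁴)] = 4.97×10¹⁰ m = 0.332 AU.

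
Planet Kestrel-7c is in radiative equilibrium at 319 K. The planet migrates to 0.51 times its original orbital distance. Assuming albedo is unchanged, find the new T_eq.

T_eq ∝ L^(1/4) · d^(−1/2).
T′ = 319 / 0.51^(1/2) = 447 K.

T_eq ≈ 447 K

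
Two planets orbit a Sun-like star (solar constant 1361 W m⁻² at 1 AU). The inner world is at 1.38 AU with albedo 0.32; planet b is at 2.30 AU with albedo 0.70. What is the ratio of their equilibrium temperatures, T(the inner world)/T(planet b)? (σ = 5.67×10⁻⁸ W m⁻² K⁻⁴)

T_eq = [S₀(1−A)/(4σd²)]^(1/4), so T ∝ (1−A)^(1/4) / √d.
T₁ = [1361×0.68/(4×5.67×10⁻⁸×1.38²)]^(1/4) = 215.15 K.
T₂ = [1361×0.30/(4×5.67×10⁻⁸×2.30²)]^(1/4) = 135.82 K.

T₁/T₂ ≈ 1.584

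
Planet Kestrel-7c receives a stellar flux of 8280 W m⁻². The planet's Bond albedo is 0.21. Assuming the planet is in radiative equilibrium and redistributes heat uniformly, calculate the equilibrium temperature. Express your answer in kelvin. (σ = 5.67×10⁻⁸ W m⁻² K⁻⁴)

T_eq ≈ 412 K

Energy balance: absorbed = emitted ⇒ πR²·S(1−A) = 4πR²·σT_eq⁴, so T_eq⁴ = S(1−A)/(4σ).
T_eq = [8280 × 0.79 / (4 × 5.67×10⁻⁸)]^(1/4) = (2.88×10¹⁰)^(1/4) = 412 K.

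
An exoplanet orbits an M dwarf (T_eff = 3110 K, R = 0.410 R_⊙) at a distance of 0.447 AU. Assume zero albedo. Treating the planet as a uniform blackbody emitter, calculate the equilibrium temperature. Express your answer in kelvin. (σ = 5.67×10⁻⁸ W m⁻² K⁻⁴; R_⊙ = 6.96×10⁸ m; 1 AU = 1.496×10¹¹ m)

R_⋆ = 0.410 × 6.96×10⁸ = 2.85×10⁸ m.
d = 0.447 AU = 6.69×10¹⁰ m.
L = 4πR_⋆²σT_⋆⁴ = 4π(2.85×10⁸)² × 5.67×10⁻⁸ × (3110)⁴ = 5.43×10²⁴ W.
S = L/(4πd²) = 96.6 W m⁻².
Energy balance: absorbed = emitted ⇒ πR²·S(1−A) = 4πR²·σT_eq⁴, so T_eq⁴ = S(1−A)/(4σ).
T_eq = [96.6 × 1.00 / (4 × 5.67×10⁻⁸)]^(1/4) = (4.26×10⁸)^(1/4) = 144 K.

T_eq ≈ 144 K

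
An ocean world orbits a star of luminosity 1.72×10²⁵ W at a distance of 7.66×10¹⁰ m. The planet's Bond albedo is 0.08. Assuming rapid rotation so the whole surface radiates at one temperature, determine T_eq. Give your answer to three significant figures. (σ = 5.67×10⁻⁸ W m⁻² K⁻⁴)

T_eq ≈ 175 K

Flux: S = L/(4πd²) = 1.72×10²⁵/(4π×(7.66×10¹⁰)²) = 233 W m⁻².
Energy balance: absorbed = emitted ⇒ πR²·S(1−A) = 4πR²·σT_eq⁴, so T_eq⁴ = S(1−A)/(4σ).
T_eq = [233 × 0.92 / (4 × 5.67×10⁻⁸)]^(1/4) = (9.46×10⁸)^(1/4) = 175 K.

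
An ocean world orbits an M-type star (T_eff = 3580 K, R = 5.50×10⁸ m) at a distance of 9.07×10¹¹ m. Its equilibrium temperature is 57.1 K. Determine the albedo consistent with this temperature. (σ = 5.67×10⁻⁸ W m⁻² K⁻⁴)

A ≈ 0.30

L = 4πR_⋆²σT_⋆⁴ = 4π(5.50×10⁸)² × 5.67×10⁻⁸ × (3580)⁴ = 3.54×10²⁵ W.
S = L/(4πd²) = 3.42 W m⁻².
From T_eq⁴ = S(1−A)/(4σ): 1−A = 4σT_eq⁴/S.
1−A = 4 × 5.67×10⁻⁸ × (57.1)⁴ / 3.42 = 0.704.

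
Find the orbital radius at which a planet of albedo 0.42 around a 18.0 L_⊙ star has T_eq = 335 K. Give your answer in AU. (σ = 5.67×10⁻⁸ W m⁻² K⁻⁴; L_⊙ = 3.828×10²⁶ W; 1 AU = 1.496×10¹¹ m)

d ≈ 2.23 AU

L = 18.0 × 3.828×10²⁶ = 6.89×10²⁷ W.
From T_eq⁴ = L(1−A)/(16πσd²): d = √[L(1−A)/(16πσT_eq⁴)].
d = √[6.89×10²⁷ × 0.58 / (16π × 5.67×10⁻⁸ × (335)⁴)] = 3.34×10¹¹ m = 2.23 AU.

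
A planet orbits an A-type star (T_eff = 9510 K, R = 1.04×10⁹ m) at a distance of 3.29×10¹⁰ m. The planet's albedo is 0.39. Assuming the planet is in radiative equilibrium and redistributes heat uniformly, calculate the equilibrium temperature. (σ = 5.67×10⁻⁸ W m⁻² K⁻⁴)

T_eq ≈ 1060 K

L = 4πR_⋆²σT_⋆⁴ = 4π(1.04×10⁹)² × 5.67×10⁻⁸ × (9510)⁴ = 6.30×10²⁷ W.
S = L/(4πd²) = 4.63×10⁵ W m⁻².
Energy balance: absorbed = emitted ⇒ πR²·S(1−A) = 4πR²·σT_eq⁴, so T_eq⁴ = S(1−A)/(4σ).
T_eq = [4.63×10⁵ × 0.61 / (4 × 5.67×10⁻⁸)]^(1/4) = (1.25×10¹²)^(1/4) = 1060 K.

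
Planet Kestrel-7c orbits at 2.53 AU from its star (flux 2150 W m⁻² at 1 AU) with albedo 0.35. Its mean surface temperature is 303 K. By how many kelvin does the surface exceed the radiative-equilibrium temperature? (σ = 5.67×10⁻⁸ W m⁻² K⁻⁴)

S = 2150/2.53² = 335.9 W m⁻².
T_eq = [S(1−A)/(4σ)]^(1/4) = [335.9×0.65/(4×5.67×10⁻⁸)]^(1/4) = 176.1 K.
ΔT = T_surf − T_eq = 303 − 176.1.

ΔT ≈ 126.9 K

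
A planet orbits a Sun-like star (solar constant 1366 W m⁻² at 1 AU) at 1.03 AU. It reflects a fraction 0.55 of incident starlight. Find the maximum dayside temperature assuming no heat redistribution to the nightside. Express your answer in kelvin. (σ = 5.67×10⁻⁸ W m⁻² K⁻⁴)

T_ss ≈ 318 K

Flux at 1.03 AU: S = 1366/1.03² = 1290 W m⁻².
With no redistribution each surface element balances locally: S(1−A) = σT⁴.
T = [1290 × 0.45 / 5.67×10⁻⁸]^(1/4) = (1.02×10¹⁰)^(1/4) = 318 K.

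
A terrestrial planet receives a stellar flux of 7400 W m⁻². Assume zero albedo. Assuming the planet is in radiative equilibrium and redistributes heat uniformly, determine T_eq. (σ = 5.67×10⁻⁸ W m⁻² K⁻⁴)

Energy balance: absorbed = emitted ⇒ πR²·S(1−A) = 4πR²·σT_eq⁴, so T_eq⁴ = S(1−A)/(4σ).
T_eq = [7400 × 1.00 / (4 × 5.67×10⁻⁸)]^(1/4) = (3.26×10¹⁰)^(1/4) = 425 K.

T_eq ≈ 425 K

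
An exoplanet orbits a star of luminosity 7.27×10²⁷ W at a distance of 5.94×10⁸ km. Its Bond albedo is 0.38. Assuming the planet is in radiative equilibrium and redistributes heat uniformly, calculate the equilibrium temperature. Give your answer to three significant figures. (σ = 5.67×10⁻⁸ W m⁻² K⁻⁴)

T_eq ≈ 259 K

d = 5.94×10⁸ km = 5.94×10¹¹ m.
Flux: S = L/(4πd²) = 7.27×10²⁷/(4π×(5.94×10¹¹)²) = 1640 W m⁻².
Energy balance: absorbed = emitted ⇒ πR²·S(1−A) = 4πR²·σT_eq⁴, so T_eq⁴ = S(1−A)/(4σ).
T_eq = [1640 × 0.62 / (4 × 5.67×10⁻⁸)]^(1/4) = (4.48×10⁹)^(1/4) = 259 K.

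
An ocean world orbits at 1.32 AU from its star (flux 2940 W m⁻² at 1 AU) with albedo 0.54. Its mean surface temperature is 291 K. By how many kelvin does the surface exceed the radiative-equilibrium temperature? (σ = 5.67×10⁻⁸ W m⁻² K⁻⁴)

S = 2940/1.32² = 1687 W m⁻².
T_eq = [S(1−A)/(4σ)]^(1/4) = [1687×0.46/(4×5.67×10⁻⁸)]^(1/4) = 241.9 K.
ΔT = T_surf − T_eq = 291 − 241.9.

ΔT ≈ 49.1 K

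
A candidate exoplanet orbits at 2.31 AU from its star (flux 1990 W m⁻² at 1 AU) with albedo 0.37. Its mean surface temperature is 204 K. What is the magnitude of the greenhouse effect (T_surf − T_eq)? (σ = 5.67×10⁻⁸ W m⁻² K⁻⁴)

ΔT ≈ 24.6 K

S = 1990/2.31² = 372.9 W m⁻².
T_eq = [S(1−A)/(4σ)]^(1/4) = [372.9×0.63/(4×5.67×10⁻⁸)]^(1/4) = 179.4 K.
ΔT = T_surf − T_eq = 204 − 179.4.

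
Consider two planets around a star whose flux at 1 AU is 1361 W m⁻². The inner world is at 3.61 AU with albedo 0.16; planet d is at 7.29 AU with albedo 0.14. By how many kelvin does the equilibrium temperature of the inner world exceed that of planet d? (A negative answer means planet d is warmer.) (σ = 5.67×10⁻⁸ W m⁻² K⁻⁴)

T_eq = [S₀(1−A)/(4σd²)]^(1/4), so T ∝ (1−A)^(1/4) / √d.
T₁ = [1361×0.84/(4×5.67×10⁻⁸×3.61²)]^(1/4) = 140.24 K.
T₂ = [1361×0.86/(4×5.67×10⁻⁸×7.29²)]^(1/4) = 99.27 K.

ΔT ≈ 41.0 K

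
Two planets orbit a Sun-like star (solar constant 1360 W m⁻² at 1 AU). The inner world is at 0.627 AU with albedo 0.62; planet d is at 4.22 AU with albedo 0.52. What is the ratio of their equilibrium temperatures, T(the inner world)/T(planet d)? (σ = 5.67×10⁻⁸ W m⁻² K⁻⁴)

T₁/T₂ ≈ 2.447

T_eq = [S₀(1−A)/(4σd²)]^(1/4), so T ∝ (1−A)^(1/4) / √d.
T₁ = [1360×0.38/(4×5.67×10⁻⁸×0.627²)]^(1/4) = 275.92 K.
T₂ = [1360×0.48/(4×5.67×10⁻⁸×4.22²)]^(1/4) = 112.75 K.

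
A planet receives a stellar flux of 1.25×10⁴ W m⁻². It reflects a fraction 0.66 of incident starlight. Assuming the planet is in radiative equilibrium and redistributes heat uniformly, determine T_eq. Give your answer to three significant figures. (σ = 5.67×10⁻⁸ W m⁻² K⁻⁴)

T_eq ≈ 370 K

Energy balance: absorbed = emitted ⇒ πR²·S(1−A) = 4πR²·σT_eq⁴, so T_eq⁴ = S(1−A)/(4σ).
T_eq = [1.25×10⁴ × 0.34 / (4 × 5.67×10⁻⁸)]^(1/4) = (1.87×10¹⁰)^(1/4) = 370 K.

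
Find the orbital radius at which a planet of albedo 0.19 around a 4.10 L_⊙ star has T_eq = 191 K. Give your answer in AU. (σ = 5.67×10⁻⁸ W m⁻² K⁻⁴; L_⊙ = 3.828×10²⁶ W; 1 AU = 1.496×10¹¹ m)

d ≈ 3.87 AU

L = 4.10 × 3.828×10²⁶ = 1.57×10²⁷ W.
From T_eq⁴ = L(1−A)/(16πσd²): d = √[L(1−A)/(16πσT_eq⁴)].
d = √[1.57×10²⁷ × 0.81 / (16π × 5.67×10⁻⁸ × (191)⁴)] = 5.79×10¹¹ m = 3.87 AU.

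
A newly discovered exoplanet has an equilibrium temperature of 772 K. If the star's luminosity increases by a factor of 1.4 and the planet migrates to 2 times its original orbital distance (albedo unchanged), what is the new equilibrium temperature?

T_eq ≈ 594 K

T_eq ∝ L^(1/4) · d^(−1/2).
T′ = 772 × 1.4^(1/4) / 2^(1/2) = 594 K.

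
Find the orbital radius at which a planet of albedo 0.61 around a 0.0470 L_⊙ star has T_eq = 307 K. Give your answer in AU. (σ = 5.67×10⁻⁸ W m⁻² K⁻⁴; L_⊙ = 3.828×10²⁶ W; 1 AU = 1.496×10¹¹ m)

L = 0.0470 × 3.828×10²⁶ = 1.80×10²⁵ W.
From T_eq⁴ = L(1−A)/(16πσd²): d = √[L(1−A)/(16πσT_eq⁴)].
d = √[1.80×10²⁵ × 0.39 / (16π × 5.67×10⁻⁸ × (307)⁴)] = 1.66×10¹⁰ m = 0.111 AU.

d ≈ 0.111 AU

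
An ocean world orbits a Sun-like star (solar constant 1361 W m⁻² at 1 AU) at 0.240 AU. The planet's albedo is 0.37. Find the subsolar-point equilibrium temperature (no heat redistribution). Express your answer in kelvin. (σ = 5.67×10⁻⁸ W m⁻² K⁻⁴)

Flux at 0.240 AU: S = 1361/0.240² = 2.36×10⁴ W m⁻².
At the subsolar point the surface absorbs S(1−A) and emits σT⁴ per unit area — no factor of 4, since only the local patch is in balance.
T = [2.36×10⁴ × 0.63 / 5.67×10⁻⁸]^(1/4) = (2.63×10¹¹)^(1/4) = 716 K.

T_ss ≈ 716 K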